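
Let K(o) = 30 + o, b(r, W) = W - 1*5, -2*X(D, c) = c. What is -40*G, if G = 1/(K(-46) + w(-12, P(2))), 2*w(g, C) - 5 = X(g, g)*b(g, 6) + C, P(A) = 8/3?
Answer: 48/11 ≈ 4.3636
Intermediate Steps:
X(D, c) = -c/2
b(r, W) = -5 + W (b(r, W) = W - 5 = -5 + W)
P(A) = 8/3 (P(A) = 8*(⅓) = 8/3)
w(g, C) = 5/2 + C/2 - g/4 (w(g, C) = 5/2 + ((-g/2)*(-5 + 6) + C)/2 = 5/2 + (-g/2*1 + C)/2 = 5/2 + (-g/2 + C)/2 = 5/2 + (C - g/2)/2 = 5/2 + (C/2 - g/4) = 5/2 + C/2 - g/4)
G = -6/55 (G = 1/((30 - 46) + (5/2 + (½)*(8/3) - ¼*(-12))) = 1/(-16 + (5/2 + 4/3 + 3)) = 1/(-16 + 41/6) = 1/(-55/6) = -6/55 ≈ -0.10909)
-40*G = -40*(-6/55) = 48/11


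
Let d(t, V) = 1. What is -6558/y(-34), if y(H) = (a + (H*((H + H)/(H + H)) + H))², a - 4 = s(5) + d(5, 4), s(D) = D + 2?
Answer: -3279/1568 ≈ -2.0912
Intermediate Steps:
s(D) = 2 + D
a = 12 (a = 4 + ((2 + 5) + 1) = 4 + (7 + 1) = 4 + 8 = 12)
y(H) = (12 + 2*H)² (y(H) = (12 + (H*((H + H)/(H + H)) + H))² = (12 + (H*((2*H)/((2*H))) + H))² = (12 + (H*((2*H)*(1/(2*H))) + H))² = (12 + (H*1 + H))² = (12 + (H + H))² = (12 + 2*H)²)
-6558/y(-34) = -6558*1/(4*(6 - 34)²) = -6558/(4*(-28)²) = -6558/(4*784) = -6558/3136 = -6558*1/3136 = -3279/1568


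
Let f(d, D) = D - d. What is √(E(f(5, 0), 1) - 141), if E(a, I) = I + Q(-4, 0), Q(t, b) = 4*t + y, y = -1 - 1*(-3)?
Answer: I*√154 ≈ 12.41*I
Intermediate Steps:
y = 2 (y = -1 + 3 = 2)
Q(t, b) = 2 + 4*t (Q(t, b) = 4*t + 2 = 2 + 4*t)
E(a, I) = -14 + I (E(a, I) = I + (2 + 4*(-4)) = I + (2 - 16) = I - 14 = -14 + I)
√(E(f(5, 0), 1) - 141) = √((-14 + 1) - 141) = √(-13 - 141) = √(-154) = I*√154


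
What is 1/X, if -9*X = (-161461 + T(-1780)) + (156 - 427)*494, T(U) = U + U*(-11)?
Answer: 9/277535 ≈ 3.2428e-5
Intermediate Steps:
T(U) = -10*U (T(U) = U - 11*U = -10*U)
X = 277535/9 (X = -((-161461 - 10*(-1780)) + (156 - 427)*494)/9 = -((-161461 + 17800) - 271*494)/9 = -(-143661 - 133874)/9 = -⅑*(-277535) = 277535/9 ≈ 30837.)
1/X = 1/(277535/9) = 9/277535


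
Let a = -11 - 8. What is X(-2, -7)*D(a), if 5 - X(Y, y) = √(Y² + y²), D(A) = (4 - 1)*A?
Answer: -285 + 57*√53 ≈ 129.97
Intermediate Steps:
a = -19
D(A) = 3*A
X(Y, y) = 5 - √(Y² + y²)
X(-2, -7)*D(a) = (5 - √((-2)² + (-7)²))*(3*(-19)) = (5 - √(4 + 49))*(-57) = (5 - √53)*(-57) = -285 + 57*√53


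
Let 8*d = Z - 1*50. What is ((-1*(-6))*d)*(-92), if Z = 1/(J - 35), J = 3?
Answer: 110469/32 ≈ 3452.2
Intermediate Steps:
Z = -1/32 (Z = 1/(3 - 35) = 1/(-32) = -1/32 ≈ -0.031250)
d = -1601/256 (d = (-1/32 - 1*50)/8 = (-1/32 - 50)/8 = (⅛)*(-1601/32) = -1601/256 ≈ -6.2539)
((-1*(-6))*d)*(-92) = (-1*(-6)*(-1601/256))*(-92) = (6*(-1601/256))*(-92) = -4803/128*(-92) = 110469/32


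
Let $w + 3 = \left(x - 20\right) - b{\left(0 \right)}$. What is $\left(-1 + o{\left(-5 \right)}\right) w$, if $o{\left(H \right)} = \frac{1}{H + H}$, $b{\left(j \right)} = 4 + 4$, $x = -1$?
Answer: $\frac{176}{5} \approx 35.2$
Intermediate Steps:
$b{\left(j \right)} = 8$
$w = -32$ ($w = -3 - 29 = -32$)
$o{\left(H \right)} = \frac{1}{2 H}$
$\left(-1 + o{\left(-5 \right)}\right) w = \left(-1 + \frac{1}{2 \left(-5\right)}\right) \left(-32\right) = \left(-1 + \frac{1}{2} \left(- \frac{1}{5}\right)\right) \left(-32\right) = \left(-1 - \frac{1}{10}\right) \left(-32\right) = \left(- \frac{11}{10}\right) \left(-32\right) = \frac{176}{5}$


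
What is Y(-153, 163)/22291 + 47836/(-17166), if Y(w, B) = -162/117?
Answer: -6931184288/2487207489 ≈ -2.7867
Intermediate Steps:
Y(w, B) = -18/13 (Y(w, B) = -162*1/117 = -18/13)
Y(-153, 163)/22291 + 47836/(-17166) = -18/13/22291 + 47836/(-17166) = -18/13*1/22291 + 47836*(-1/17166) = -18/289783 - 23918/8583 = -6931184288/2487207489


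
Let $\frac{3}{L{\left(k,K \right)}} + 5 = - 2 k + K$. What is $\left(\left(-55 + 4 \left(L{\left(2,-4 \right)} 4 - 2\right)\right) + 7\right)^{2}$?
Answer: $\frac{602176}{169} \approx 3563.2$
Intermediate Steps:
$L{\left(k,K \right)} = \frac{3}{-5 + K - 2 k}$ ($L{\left(k,K \right)} = \frac{3}{-5 + \left(- 2 k + K\right)} = \frac{3}{-5 + \left(K - 2 k\right)} = \frac{3}{-5 + K - 2 k}$)
$\left(\left(-55 + 4 \left(L{\left(2,-4 \right)} 4 - 2\right)\right) + 7\right)^{2} = \left(\left(-55 + 4 \left(- \frac{3}{5 - -4 + 2 \cdot 2} \cdot 4 - 2\right)\right) + 7\right)^{2} = \left(\left(-55 + 4 \left(- \frac{3}{5 + 4 + 4} \cdot 4 - 2\right)\right) + 7\right)^{2} = \left(\left(-55 + 4 \left(- \frac{3}{13} \cdot 4 - 2\right)\right) + 7\right)^{2} = \left(\left(-55 + 4 \left(\left(-3\right) \frac{1}{13} \cdot 4 - 2\right)\right) + 7\right)^{2} = \left(\left(-55 + 4 \left(\left(- \frac{3}{13}\right) 4 - 2\right)\right) + 7\right)^{2} = \left(\left(-55 + 4 \left(- \frac{12}{13} - 2\right)\right) + 7\right)^{2} = \left(\left(-55 + 4 \left(- \frac{38}{13}\right)\right) + 7\right)^{2} = \left(\left(-55 - \frac{152}{13}\right) + 7\right)^{2} = \left(- \frac{867}{13} + 7\right)^{2} = \left(- \frac{776}{13}\right)^{2} = \frac{602176}{169}$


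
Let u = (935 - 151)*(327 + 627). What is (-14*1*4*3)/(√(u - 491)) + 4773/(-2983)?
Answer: -4773/2983 - 168*√747445/747445 ≈ -1.7944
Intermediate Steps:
u = 747936 (u = 784*954 = 747936)
(-14*1*4*3)/(√(u - 491)) + 4773/(-2983) = (-14*1*4*3)/(√(747936 - 491)) + 4773/(-2983) = (-56*3)/(√747445) + 4773*(-1/2983) = (-14*12)*(√747445/747445) - 4773/2983 = -168*√747445/747445 - 4773/2983 = -4773/2983 - 168*√747445/747445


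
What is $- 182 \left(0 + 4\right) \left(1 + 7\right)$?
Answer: $-5824$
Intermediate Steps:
$- 182 \left(0 + 4\right) \left(1 + 7\right) = - 182 \cdot 4 \cdot 8 = \left(-182\right) 32 = -5824$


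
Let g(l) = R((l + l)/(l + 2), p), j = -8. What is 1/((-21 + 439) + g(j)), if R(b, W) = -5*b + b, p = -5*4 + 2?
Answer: 3/1222 ≈ 0.0024550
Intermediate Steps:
p = -18 (p = -20 + 2 = -18)
R(b, W) = -4*b
g(l) = -8*l/(2 + l) (g(l) = -4*(l + l)/(l + 2) = -4*2*l/(2 + l) = -8*l/(2 + l))
1/((-21 + 439) + g(j)) = 1/((-21 + 439) - 8*(-8)/(2 - 8)) = 1/(418 - 8*(-8)/(-6)) = 1/(418 - 8*(-8)*(-⅙)) = 1/(418 - 32/3) = 1/(1222/3) = 3/1222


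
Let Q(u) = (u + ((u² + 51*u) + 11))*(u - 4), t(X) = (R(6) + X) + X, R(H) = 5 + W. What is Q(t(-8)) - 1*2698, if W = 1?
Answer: 3028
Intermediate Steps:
R(H) = 6 (R(H) = 5 + 1 = 6)
t(X) = 6 + 2*X (t(X) = (6 + X) + X = 6 + 2*X)
Q(u) = (-4 + u)*(11 + u² + 52*u) (Q(u) = (u + (11 + u² + 51*u))*(-4 + u) = (11 + u² + 52*u)*(-4 + u) = (-4 + u)*(11 + u² + 52*u))
Q(t(-8)) - 1*2698 = (-44 + (6 + 2*(-8))³ - 197*(6 + 2*(-8)) + 48*(6 + 2*(-8))²) - 1*2698 = (-44 + (6 - 16)³ - 197*(6 - 16) + 48*(6 - 16)²) - 2698 = (-44 + (-10)³ - 197*(-10) + 48*(-10)²) - 2698 = (-44 - 1000 + 1970 + 48*100) - 2698 = (-44 - 1000 + 1970 + 4800) - 2698 = 5726 - 2698 = 3028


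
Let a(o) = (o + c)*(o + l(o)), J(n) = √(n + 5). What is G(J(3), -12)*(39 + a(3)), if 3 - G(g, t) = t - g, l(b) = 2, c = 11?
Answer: 1635 + 218*√2 ≈ 1943.3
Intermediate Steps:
J(n) = √(5 + n)
G(g, t) = 3 + g - t (G(g, t) = 3 - (t - g) = 3 + (g - t) = 3 + g - t)
a(o) = (2 + o)*(11 + o) (a(o) = (o + 11)*(o + 2) = (11 + o)*(2 + o) = (2 + o)*(11 + o))
G(J(3), -12)*(39 + a(3)) = (3 + √(5 + 3) - 1*(-12))*(39 + (22 + 3² + 13*3)) = (3 + √8 + 12)*(39 + (22 + 9 + 39)) = (3 + 2*√2 + 12)*(39 + 70) = (15 + 2*√2)*109 = 1635 + 218*√2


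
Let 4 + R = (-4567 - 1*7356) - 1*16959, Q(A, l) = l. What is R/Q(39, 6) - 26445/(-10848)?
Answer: -52199443/10848 ≈ -4811.9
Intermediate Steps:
R = -28886 (R = -4 + ((-4567 - 1*7356) - 1*16959) = -4 + ((-4567 - 7356) - 16959) = -4 + (-11923 - 16959) = -4 - 28882 = -28886)
R/Q(39, 6) - 26445/(-10848) = -28886/6 - 26445/(-10848) = -28886*⅙ - 26445*(-1/10848) = -14443/3 + 8815/3616 = -52199443/10848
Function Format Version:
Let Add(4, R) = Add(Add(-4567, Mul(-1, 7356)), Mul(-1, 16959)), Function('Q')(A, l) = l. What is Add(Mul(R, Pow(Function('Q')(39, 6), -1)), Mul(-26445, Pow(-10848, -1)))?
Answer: Rational(-52199443, 10848) ≈ -4811.9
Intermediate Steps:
R = -28886 (R = Add(-4, Add(Add(-4567, Mul(-1, 7356)), Mul(-1, 16959))) = Add(-4, Add(Add(-4567, -7356), -16959)) = Add(-4, Add(-11923, -16959)) = Add(-4, -28882) = -28886)
Add(Mul(R, Pow(Function('Q')(39, 6), -1)), Mul(-26445, Pow(-10848, -1))) = Add(Mul(-28886, Pow(6, -1)), Mul(-26445, Pow(-10848, -1))) = Add(Mul(-28886, Rational(1, 6)), Mul(-26445, Rational(-1, 10848))) = Add(Rational(-14443, 3), Rational(8815, 3616)) = Rational(-52199443, 10848)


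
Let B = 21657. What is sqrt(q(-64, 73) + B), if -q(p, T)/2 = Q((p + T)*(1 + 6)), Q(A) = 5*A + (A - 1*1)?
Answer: sqrt(20903) ≈ 144.58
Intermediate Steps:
Q(A) = -1 + 6*A (Q(A) = 5*A + (A - 1) = 5*A + (-1 + A) = -1 + 6*A)
q(p, T) = 2 - 84*T - 84*p (q(p, T) = -2*(-1 + 6*((p + T)*(1 + 6))) = -2*(-1 + 6*((T + p)*7)) = -2*(-1 + 6*(7*T + 7*p)) = -2*(-1 + (42*T + 42*p)) = -2*(-1 + 42*T + 42*p) = 2 - 84*T - 84*p)
sqrt(q(-64, 73) + B) = sqrt((2 - 84*73 - 84*(-64)) + 21657) = sqrt((2 - 6132 + 5376) + 21657) = sqrt(-754 + 21657) = sqrt(20903)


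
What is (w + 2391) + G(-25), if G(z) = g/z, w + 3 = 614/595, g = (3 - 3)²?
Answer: 1421474/595 ≈ 2389.0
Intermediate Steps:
g = 0 (g = 0² = 0)
w = -1171/595 (w = -3 + 614/595 = -1171/595 ≈ -1.9681)
G(z) = 0 (G(z) = 0/z = 0)
(w + 2391) + G(-25) = (-1171/595 + 2391) + 0 = 1421474/595 + 0 = 1421474/595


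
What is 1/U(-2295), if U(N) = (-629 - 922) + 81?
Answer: -1/1470 ≈ -0.00068027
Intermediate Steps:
U(N) = -1470 (U(N) = -1551 + 81 = -1470)
1/U(-2295) = 1/(-1470) = -1/1470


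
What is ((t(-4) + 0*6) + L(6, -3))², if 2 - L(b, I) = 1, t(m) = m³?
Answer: 3969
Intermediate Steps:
L(b, I) = 1 (L(b, I) = 2 - 1*1 = 2 - 1 = 1)
((t(-4) + 0*6) + L(6, -3))² = (((-4)³ + 0*6) + 1)² = ((-64 + 0) + 1)² = (-64 + 1)² = (-63)² = 3969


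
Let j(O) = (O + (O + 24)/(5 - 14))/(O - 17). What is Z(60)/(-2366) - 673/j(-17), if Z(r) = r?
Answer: -121814727/94640 ≈ -1287.1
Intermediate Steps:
j(O) = (-8/3 + 8*O/9)/(-17 + O) (j(O) = (O + (24 + O)/(-9))/(-17 + O) = (O + (24 + O)*(-1/9))/(-17 + O) = (O + (-8/3 - O/9))/(-17 + O) = (-8/3 + 8*O/9)/(-17 + O))
Z(60)/(-2366) - 673/j(-17) = 60/(-2366) - 673*9*(-17 - 17)/(8*(-3 - 17)) = 60*(-1/2366) - 673/((8/9)*(-20)/(-34)) = -30/1183 - 673/((8/9)*(-1/34)*(-20)) = -30/1183 - 673/80/153 = -30/1183 - 673*153/80 = -30/1183 - 102969/80 = -121814727/94640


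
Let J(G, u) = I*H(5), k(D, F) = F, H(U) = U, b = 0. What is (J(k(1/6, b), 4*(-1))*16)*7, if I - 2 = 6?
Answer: 4480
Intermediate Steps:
I = 8 (I = 2 + 6 = 8)
J(G, u) = 40 (J(G, u) = 8*5 = 40)
(J(k(1/6, b), 4*(-1))*16)*7 = (40*16)*7 = 640*7 = 4480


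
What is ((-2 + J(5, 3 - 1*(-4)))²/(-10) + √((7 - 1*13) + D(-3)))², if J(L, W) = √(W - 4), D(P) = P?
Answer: ((2 - √3)² - 30*I)²/100 ≈ -9.0 - 0.043078*I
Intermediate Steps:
J(L, W) = √(-4 + W)
((-2 + J(5, 3 - 1*(-4)))²/(-10) + √((7 - 1*13) + D(-3)))² = ((-2 + √(-4 + (3 - 1*(-4))))²/(-10) + √((7 - 1*13) - 3))² = ((-2 + √(-4 + (3 + 4)))²*(-⅒) + √((7 - 13) - 3))² = ((-2 + √(-4 + 7))²*(-⅒) + √(-6 - 3))² = ((-2 + √3)²*(-⅒) + √(-9))² = (-(-2 + √3)²/10 + 3*I)² = (3*I - (-2 + √3)²/10)²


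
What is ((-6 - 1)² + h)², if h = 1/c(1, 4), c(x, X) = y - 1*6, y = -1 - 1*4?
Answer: 289444/121 ≈ 2392.1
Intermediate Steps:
y = -5 (y = -1 - 4 = -5)
c(x, X) = -11 (c(x, X) = -5 - 1*6 = -5 - 6 = -11)
h = -1/11 (h = 1/(-11) = -1/11 ≈ -0.090909)
((-6 - 1)² + h)² = ((-6 - 1)² - 1/11)² = ((-7)² - 1/11)² = (49 - 1/11)² = (538/11)² = 289444/121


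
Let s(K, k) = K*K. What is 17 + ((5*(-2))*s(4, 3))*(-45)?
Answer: 7217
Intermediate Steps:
s(K, k) = K**2
17 + ((5*(-2))*s(4, 3))*(-45) = 17 + ((5*(-2))*4**2)*(-45) = 17 - 10*16*(-45) = 17 - 160*(-45) = 17 + 7200 = 7217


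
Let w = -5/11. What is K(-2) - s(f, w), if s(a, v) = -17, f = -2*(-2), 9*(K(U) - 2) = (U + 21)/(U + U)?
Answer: 665/36 ≈ 18.472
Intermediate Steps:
K(U) = 2 + (21 + U)/(18*U) (K(U) = 2 + ((U + 21)/(U + U))/9 = 2 + ((21 + U)/((2*U)))/9 = 2 + ((21 + U)*(1/(2*U)))/9 = 2 + ((21 + U)/(2*U))/9 = 2 + (21 + U)/(18*U))
w = -5/11 (w = -5*1/11 = -5/11 ≈ -0.45455)
f = 4
K(-2) - s(f, w) = (1/18)*(21 + 37*(-2))/(-2) - 1*(-17) = (1/18)*(-1/2)*(21 - 74) + 17 = (1/18)*(-1/2)*(-53) + 17 = 53/36 + 17 = 665/36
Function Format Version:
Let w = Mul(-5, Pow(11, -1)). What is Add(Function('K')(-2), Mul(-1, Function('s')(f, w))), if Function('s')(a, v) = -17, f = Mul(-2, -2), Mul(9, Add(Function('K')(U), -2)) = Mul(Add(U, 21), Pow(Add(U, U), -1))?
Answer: Rational(665, 36) ≈ 18.472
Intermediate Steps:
Function('K')(U) = Add(2, Mul(Rational(1, 18), Pow(U, -1), Add(21, U))) (Function('K')(U) = Add(2, Mul(Rational(1, 9), Mul(Add(U, 21), Pow(Add(U, U), -1)))) = Add(2, Mul(Rational(1, 9), Mul(Add(21, U), Pow(Mul(2, U), -1)))) = Add(2, Mul(Rational(1, 9), Mul(Add(21, U), Mul(Rational(1, 2), Pow(U, -1))))) = Add(2, Mul(Rational(1, 9), Mul(Rational(1, 2), Pow(U, -1), Add(21, U)))) = Add(2, Mul(Rational(1, 18), Pow(U, -1), Add(21, U))))
w = Rational(-5, 11) (w = Mul(-5, Rational(1, 11)) = Rational(-5, 11) ≈ -0.45455)
f = 4
Add(Function('K')(-2), Mul(-1, Function('s')(f, w))) = Add(Mul(Rational(1, 18), Pow(-2, -1), Add(21, Mul(37, -2))), Mul(-1, -17)) = Add(Mul(Rational(1, 18), Rational(-1, 2), Add(21, -74)), 17) = Add(Mul(Rational(1, 18), Rational(-1, 2), -53), 17) = Add(Rational(53, 36), 17) = Rational(665, 36)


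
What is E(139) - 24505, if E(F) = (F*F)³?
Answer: 7212549388656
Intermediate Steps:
E(F) = F⁶ (E(F) = (F²)³ = F⁶)
E(139) - 24505 = 139⁶ - 24505 = 7212549413161 - 24505 = 7212549388656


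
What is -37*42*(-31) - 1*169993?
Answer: -121819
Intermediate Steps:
-37*42*(-31) - 1*169993 = -1554*(-31) - 169993 = 48174 - 169993 = -121819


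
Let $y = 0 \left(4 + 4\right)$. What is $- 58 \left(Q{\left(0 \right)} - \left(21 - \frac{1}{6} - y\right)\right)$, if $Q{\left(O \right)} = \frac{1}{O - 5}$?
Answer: $\frac{18299}{15} \approx 1219.9$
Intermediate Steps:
$y = 0$ ($y = 0 \cdot 8 = 0$)
$Q{\left(O \right)} = \frac{1}{-5 + O}$
$- 58 \left(Q{\left(0 \right)} - \left(21 - \frac{1}{6} - y\right)\right) = - 58 \left(\frac{1}{-5 + 0} + \left(\left(-21 + \frac{1}{6}\right) + 0\right)\right) = - 58 \left(\frac{1}{-5} + \left(\left(-21 + \frac{1}{6}\right) + 0\right)\right) = - 58 \left(- \frac{1}{5} + \left(- \frac{125}{6} + 0\right)\right) = - 58 \left(- \frac{1}{5} - \frac{125}{6}\right) = \left(-58\right) \left(- \frac{631}{30}\right) = \frac{18299}{15}$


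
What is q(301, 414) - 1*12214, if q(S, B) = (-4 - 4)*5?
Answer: -12254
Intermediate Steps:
q(S, B) = -40 (q(S, B) = -8*5 = -40)
q(301, 414) - 1*12214 = -40 - 1*12214 = -40 - 12214 = -12254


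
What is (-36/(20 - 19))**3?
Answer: -46656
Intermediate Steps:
(-36/(20 - 19))**3 = (-36/1)**3 = (-36*1)**3 = (-36)**3 = -46656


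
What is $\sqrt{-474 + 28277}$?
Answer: $\sqrt{27803} \approx 166.74$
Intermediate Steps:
$\sqrt{-474 + 28277} = \sqrt{27803}$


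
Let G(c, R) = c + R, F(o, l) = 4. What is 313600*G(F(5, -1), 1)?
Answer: 1568000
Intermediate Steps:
G(c, R) = R + c
313600*G(F(5, -1), 1) = 313600*(1 + 4) = 313600*5 = 1568000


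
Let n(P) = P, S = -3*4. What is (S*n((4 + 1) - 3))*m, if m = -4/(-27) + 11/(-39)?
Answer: 376/117 ≈ 3.2137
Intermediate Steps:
S = -12
m = -47/351 (m = -4*(-1/27) + 11*(-1/39) = 4/27 - 11/39 = -47/351 ≈ -0.13390)
(S*n((4 + 1) - 3))*m = -12*((4 + 1) - 3)*(-47/351) = -12*(5 - 3)*(-47/351) = -12*2*(-47/351) = -24*(-47/351) = 376/117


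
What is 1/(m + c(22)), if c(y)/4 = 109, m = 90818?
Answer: 1/91254 ≈ 1.0958e-5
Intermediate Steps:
c(y) = 436 (c(y) = 4*109 = 436)
1/(m + c(22)) = 1/(90818 + 436) = 1/91254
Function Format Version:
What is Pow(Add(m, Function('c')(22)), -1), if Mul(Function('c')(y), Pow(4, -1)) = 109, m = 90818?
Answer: Rational(1, 91254) ≈ 1.0958e-5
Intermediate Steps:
Function('c')(y) = 436 (Function('c')(y) = Mul(4, 109) = 436)
Pow(Add(m, Function('c')(22)), -1) = Pow(Add(90818, 436), -1) = Pow(91254, -1) = Rational(1, 91254)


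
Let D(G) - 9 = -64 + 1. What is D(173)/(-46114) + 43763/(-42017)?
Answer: -1007909032/968785969 ≈ -1.0404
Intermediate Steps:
D(G) = -54 (D(G) = 9 + (-64 + 1) = 9 - 63 = -54)
D(173)/(-46114) + 43763/(-42017) = -54/(-46114) + 43763/(-42017) = -54*(-1/46114) + 43763*(-1/42017) = 27/23057 - 43763/42017 = -1007909032/968785969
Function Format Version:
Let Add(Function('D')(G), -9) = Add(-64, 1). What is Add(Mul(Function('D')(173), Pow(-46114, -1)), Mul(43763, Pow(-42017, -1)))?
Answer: Rational(-1007909032, 968785969) ≈ -1.0404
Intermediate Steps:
Function('D')(G) = -54 (Function('D')(G) = Add(9, Add(-64, 1)) = Add(9, -63) = -54)
Add(Mul(Function('D')(173), Pow(-46114, -1)), Mul(43763, Pow(-42017, -1))) = Add(Mul(-54, Pow(-46114, -1)), Mul(43763, Pow(-42017, -1))) = Add(Mul(-54, Rational(-1, 46114)), Mul(43763, Rational(-1, 42017))) = Add(Rational(27, 23057), Rational(-43763, 42017)) = Rational(-1007909032, 968785969)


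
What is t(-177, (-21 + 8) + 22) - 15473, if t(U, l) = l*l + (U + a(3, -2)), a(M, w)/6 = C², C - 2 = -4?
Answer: -15545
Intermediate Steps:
C = -2 (C = 2 - 4 = -2)
a(M, w) = 24 (a(M, w) = 6*(-2)² = 6*4 = 24)
t(U, l) = 24 + U + l² (t(U, l) = l*l + (U + 24) = l² + (24 + U) = 24 + U + l²)
t(-177, (-21 + 8) + 22) - 15473 = (24 - 177 + ((-21 + 8) + 22)²) - 15473 = (24 - 177 + (-13 + 22)²) - 15473 = (24 - 177 + 9²) - 15473 = (24 - 177 + 81) - 15473 = -72 - 15473 = -15545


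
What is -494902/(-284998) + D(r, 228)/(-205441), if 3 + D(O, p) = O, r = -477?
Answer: 50904980411/29275137059 ≈ 1.7388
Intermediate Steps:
D(O, p) = -3 + O
-494902/(-284998) + D(r, 228)/(-205441) = -494902/(-284998) + (-3 - 477)/(-205441) = -494902*(-1/284998) - 480*(-1/205441) = 247451/142499 + 480/205441 = 50904980411/29275137059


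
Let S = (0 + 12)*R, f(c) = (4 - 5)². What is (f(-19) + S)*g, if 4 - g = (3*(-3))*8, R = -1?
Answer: -836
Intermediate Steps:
f(c) = 1 (f(c) = (-1)² = 1)
g = 76 (g = 4 - 3*(-3)*8 = 4 - (-9)*8 = 4 - 1*(-72) = 4 + 72 = 76)
S = -12 (S = (0 + 12)*(-1) = 12*(-1) = -12)
(f(-19) + S)*g = (1 - 12)*76 = -11*76 = -836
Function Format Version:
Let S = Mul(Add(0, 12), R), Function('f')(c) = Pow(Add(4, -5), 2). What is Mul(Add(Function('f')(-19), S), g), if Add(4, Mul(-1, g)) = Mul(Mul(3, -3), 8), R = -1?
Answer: -836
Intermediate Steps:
Function('f')(c) = 1 (Function('f')(c) = Pow(-1, 2) = 1)
g = 76 (g = Add(4, Mul(-1, Mul(Mul(3, -3), 8))) = Add(4, Mul(-1, Mul(-9, 8))) = Add(4, Mul(-1, -72)) = Add(4, 72) = 76)
S = -12 (S = Mul(Add(0, 12), -1) = Mul(12, -1) = -12)
Mul(Add(Function('f')(-19), S), g) = Mul(Add(1, -12), 76) = Mul(-11, 76) = -836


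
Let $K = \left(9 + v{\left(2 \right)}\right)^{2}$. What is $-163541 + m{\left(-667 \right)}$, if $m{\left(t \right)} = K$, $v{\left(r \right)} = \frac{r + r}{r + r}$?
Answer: $-163441$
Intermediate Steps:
$v{\left(r \right)} = 1$ ($v{\left(r \right)} = \frac{2 r}{2 r} = 2 r \frac{1}{2 r} = 1$)
$K = 100$ ($K = \left(9 + 1\right)^{2} = 10^{2} = 100$)
$m{\left(t \right)} = 100$
$-163541 + m{\left(-667 \right)} = -163541 + 100 = -163441$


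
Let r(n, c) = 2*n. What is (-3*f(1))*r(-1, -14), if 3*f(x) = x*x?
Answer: 2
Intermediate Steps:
f(x) = x²/3 (f(x) = (x*x)/3 = x²/3)
(-3*f(1))*r(-1, -14) = (-1²)*(2*(-1)) = -1*(-2) = 2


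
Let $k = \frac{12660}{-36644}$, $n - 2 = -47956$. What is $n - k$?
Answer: $- \frac{439303429}{9161} \approx -47954.0$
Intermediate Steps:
$n = -47954$ ($n = 2 - 47956 = -47954$)
$k = - \frac{3165}{9161}$ ($k = 12660 \left(- \frac{1}{36644}\right) = - \frac{3165}{9161} \approx -0.34549$)
$n - k = -47954 - - \frac{3165}{9161} = -47954 + \frac{3165}{9161} = - \frac{439303429}{9161}$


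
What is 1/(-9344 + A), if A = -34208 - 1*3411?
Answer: -1/46963 ≈ -2.1293e-5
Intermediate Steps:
A = -37619 (A = -34208 - 3411 = -37619)
1/(-9344 + A) = 1/(-9344 - 37619) = 1/(-46963) = -1/46963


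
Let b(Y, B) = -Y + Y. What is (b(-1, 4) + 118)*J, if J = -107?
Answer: -12626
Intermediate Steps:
b(Y, B) = 0
(b(-1, 4) + 118)*J = (0 + 118)*(-107) = 118*(-107) = -12626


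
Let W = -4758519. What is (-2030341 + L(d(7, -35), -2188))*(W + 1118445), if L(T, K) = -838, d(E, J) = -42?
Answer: 7393641867246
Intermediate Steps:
(-2030341 + L(d(7, -35), -2188))*(W + 1118445) = (-2030341 - 838)*(-4758519 + 1118445) = -2031179*(-3640074) = 7393641867246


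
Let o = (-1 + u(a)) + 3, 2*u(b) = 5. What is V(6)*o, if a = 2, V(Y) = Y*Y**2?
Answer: 972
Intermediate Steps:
V(Y) = Y**3
u(b) = 5/2 (u(b) = (1/2)*5 = 5/2)
o = 9/2 (o = (-1 + 5/2) + 3 = 3/2 + 3 = 9/2 ≈ 4.5000)
V(6)*o = 6**3*(9/2) = 216*(9/2) = 972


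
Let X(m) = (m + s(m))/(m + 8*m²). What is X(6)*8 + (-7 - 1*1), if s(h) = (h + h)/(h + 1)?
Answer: -2672/343 ≈ -7.7901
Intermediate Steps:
s(h) = 2*h/(1 + h) (s(h) = (2*h)/(1 + h) = 2*h/(1 + h))
X(m) = (m + 2*m/(1 + m))/(m + 8*m²)
X(6)*8 + (-7 - 1*1) = ((3 + 6)/((1 + 6)*(1 + 8*6)))*8 + (-7 - 1*1) = (9/(7*(1 + 48)))*8 + (-7 - 1) = ((⅐)*9/49)*8 - 8 = ((⅐)*(1/49)*9)*8 - 8 = (9/343)*8 - 8 = 72/343 - 8 = -2672/343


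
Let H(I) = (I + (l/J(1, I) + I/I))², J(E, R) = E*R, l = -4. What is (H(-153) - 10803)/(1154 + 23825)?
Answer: 287768077/584733411 ≈ 0.49214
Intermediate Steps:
H(I) = (1 + I - 4/I)² (H(I) = (I + (-4/I + I/I))² = (I + (-4/I + 1))² = (I + (1 - 4/I))² = (1 + I - 4/I)²)
(H(-153) - 10803)/(1154 + 23825) = ((-4 - 153 + (-153)²)²/(-153)² - 10803)/(1154 + 23825) = ((-4 - 153 + 23409)²/23409 - 10803)/24979 = ((1/23409)*23252² - 10803)*(1/24979) = ((1/23409)*540655504 - 10803)*(1/24979) = (540655504/23409 - 10803)*(1/24979) = (287768077/23409)*(1/24979) = 287768077/584733411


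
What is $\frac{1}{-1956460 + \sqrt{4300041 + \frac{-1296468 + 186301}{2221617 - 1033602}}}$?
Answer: $- \frac{52825086975}{103350053560560808} - \frac{\sqrt{379311812539856295}}{1136850589166168888} \approx -5.1167 \cdot 10^{-7}$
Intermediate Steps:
$\frac{1}{-1956460 + \sqrt{4300041 + \frac{-1296468 + 186301}{2221617 - 1033602}}} = \frac{1}{-1956460 + \sqrt{4300041 - \frac{1110167}{1188015}}} = \frac{1}{-1956460 + \sqrt{\frac{5108512098448}{1188015}}} = \frac{1}{-1956460 + \frac{4 \sqrt{379311812539856295}}{1188015}}$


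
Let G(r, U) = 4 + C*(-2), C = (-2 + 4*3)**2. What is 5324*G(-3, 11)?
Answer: -1043504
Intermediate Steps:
C = 100 (C = (-2 + 12)**2 = 10**2 = 100)
G(r, U) = -196 (G(r, U) = 4 + 100*(-2) = 4 - 200 = -196)
5324*G(-3, 11) = 5324*(-196) = -1043504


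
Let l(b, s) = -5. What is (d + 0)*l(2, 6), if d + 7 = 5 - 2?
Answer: 20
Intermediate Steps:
d = -4 (d = -7 + (5 - 2) = -7 + 3 = -4)
(d + 0)*l(2, 6) = (-4 + 0)*(-5) = -4*(-5) = 20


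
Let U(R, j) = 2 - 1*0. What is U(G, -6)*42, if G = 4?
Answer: 84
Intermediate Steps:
U(R, j) = 2 (U(R, j) = 2 + 0 = 2)
U(G, -6)*42 = 2*42 = 84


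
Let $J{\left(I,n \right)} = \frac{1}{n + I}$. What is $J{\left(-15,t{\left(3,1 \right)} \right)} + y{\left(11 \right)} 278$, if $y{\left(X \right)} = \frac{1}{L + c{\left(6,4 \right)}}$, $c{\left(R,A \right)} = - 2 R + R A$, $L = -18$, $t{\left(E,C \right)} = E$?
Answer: $- \frac{557}{12} \approx -46.417$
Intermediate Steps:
$J{\left(I,n \right)} = \frac{1}{I + n}$
$c{\left(R,A \right)} = - 2 R + A R$
$y{\left(X \right)} = - \frac{1}{6}$ ($y{\left(X \right)} = \frac{1}{-18 + 6 \left(-2 + 4\right)} = \frac{1}{-18 + 6 \cdot 2} = \frac{1}{-18 + 12} = \frac{1}{-6} = - \frac{1}{6}$)
$J{\left(-15,t{\left(3,1 \right)} \right)} + y{\left(11 \right)} 278 = \frac{1}{-15 + 3} - \frac{139}{3} = \frac{1}{-12} - \frac{139}{3} = - \frac{1}{12} - \frac{139}{3} = - \frac{557}{12}$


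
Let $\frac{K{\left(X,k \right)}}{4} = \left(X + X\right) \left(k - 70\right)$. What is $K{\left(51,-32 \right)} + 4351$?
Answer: $-37265$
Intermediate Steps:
$K{\left(X,k \right)} = 8 X \left(-70 + k\right)$ ($K{\left(X,k \right)} = 4 \left(X + X\right) \left(k - 70\right) = 4 \cdot 2 X \left(-70 + k\right) = 8 X \left(-70 + k\right)$)
$K{\left(51,-32 \right)} + 4351 = 8 \cdot 51 \left(-70 - 32\right) + 4351 = 8 \cdot 51 \left(-102\right) + 4351 = -41616 + 4351 = -37265$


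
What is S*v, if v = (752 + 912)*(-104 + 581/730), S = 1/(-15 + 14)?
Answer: 62682048/365 ≈ 1.7173e+5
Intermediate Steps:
S = -1 (S = 1/(-1) = -1)
v = -62682048/365 (v = 1664*(-104 + 581*(1/730)) = 1664*(-104 + 581/730) = 1664*(-75339/730) = -62682048/365 ≈ -1.7173e+5)
S*v = -1*(-62682048/365) = 62682048/365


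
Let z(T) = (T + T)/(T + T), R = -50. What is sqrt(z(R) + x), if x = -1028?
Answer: I*sqrt(1027) ≈ 32.047*I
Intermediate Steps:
z(T) = 1 (z(T) = (2*T)/((2*T)) = (2*T)*(1/(2*T)) = 1)
sqrt(z(R) + x) = sqrt(1 - 1028) = sqrt(-1027) = I*sqrt(1027)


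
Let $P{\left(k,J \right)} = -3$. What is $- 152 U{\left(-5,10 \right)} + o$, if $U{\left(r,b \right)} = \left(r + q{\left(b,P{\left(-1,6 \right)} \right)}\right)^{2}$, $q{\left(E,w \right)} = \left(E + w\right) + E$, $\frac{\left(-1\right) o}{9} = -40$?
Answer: $-21528$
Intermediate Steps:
$o = 360$ ($o = \left(-9\right) \left(-40\right) = 360$)
$q{\left(E,w \right)} = w + 2 E$
$U{\left(r,b \right)} = \left(-3 + r + 2 b\right)^{2}$ ($U{\left(r,b \right)} = \left(r + \left(-3 + 2 b\right)\right)^{2} = \left(-3 + r + 2 b\right)^{2}$)
$- 152 U{\left(-5,10 \right)} + o = - 152 \left(-3 - 5 + 2 \cdot 10\right)^{2} + 360 = - 152 \left(-3 - 5 + 20\right)^{2} + 360 = - 152 \cdot 12^{2} + 360 = \left(-152\right) 144 + 360 = -21888 + 360 = -21528$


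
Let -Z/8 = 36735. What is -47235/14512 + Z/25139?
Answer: -5452227225/364817168 ≈ -14.945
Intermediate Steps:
Z = -293880 (Z = -8*36735 = -293880)
-47235/14512 + Z/25139 = -47235/14512 - 293880/25139 = -5452227225/364817168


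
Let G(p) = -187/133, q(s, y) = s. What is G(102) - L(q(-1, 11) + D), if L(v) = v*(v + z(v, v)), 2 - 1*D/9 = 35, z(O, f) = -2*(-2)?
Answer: -11652583/133 ≈ -87613.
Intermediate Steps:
z(O, f) = 4
D = -297 (D = 18 - 9*35 = 18 - 315 = -297)
G(p) = -187/133 (G(p) = -187*1/133 = -187/133)
L(v) = v*(4 + v) (L(v) = v*(v + 4) = v*(4 + v))
G(102) - L(q(-1, 11) + D) = -187/133 - (-1 - 297)*(4 + (-1 - 297)) = -187/133 - (-298)*(4 - 298) = -187/133 - (-298)*(-294) = -187/133 - 1*87612 = -187/133 - 87612 = -11652583/133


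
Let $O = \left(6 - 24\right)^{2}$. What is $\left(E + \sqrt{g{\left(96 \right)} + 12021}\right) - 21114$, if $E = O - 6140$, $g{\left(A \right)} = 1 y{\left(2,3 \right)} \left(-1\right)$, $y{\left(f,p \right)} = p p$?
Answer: $-26930 + 2 \sqrt{3003} \approx -26820.0$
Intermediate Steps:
$y{\left(f,p \right)} = p^{2}$
$O = 324$ ($O = \left(-18\right)^{2} = 324$)
$g{\left(A \right)} = -9$ ($g{\left(A \right)} = 1 \cdot 3^{2} \left(-1\right) = 1 \cdot 9 \left(-1\right) = 9 \left(-1\right) = -9$)
$E = -5816$ ($E = 324 - 6140 = -5816$)
$\left(E + \sqrt{g{\left(96 \right)} + 12021}\right) - 21114 = \left(-5816 + \sqrt{-9 + 12021}\right) - 21114 = \left(-5816 + \sqrt{12012}\right) - 21114 = \left(-5816 + 2 \sqrt{3003}\right) - 21114 = -26930 + 2 \sqrt{3003}$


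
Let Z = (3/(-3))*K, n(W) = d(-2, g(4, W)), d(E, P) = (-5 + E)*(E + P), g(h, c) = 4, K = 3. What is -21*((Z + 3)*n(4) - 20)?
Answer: 420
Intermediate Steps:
n(W) = -14 (n(W) = (-2)² - 5*(-2) - 5*4 - 2*4 = 4 + 10 - 20 - 8 = -14)
Z = -3 (Z = (3/(-3))*3 = (3*(-⅓))*3 = -1*3 = -3)
-21*((Z + 3)*n(4) - 20) = -21*((-3 + 3)*(-14) - 20) = -21*(0*(-14) - 20) = -21*(0 - 20) = -21*(-20) = 420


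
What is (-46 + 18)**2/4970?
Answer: 56/355 ≈ 0.15775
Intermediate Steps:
(-46 + 18)**2/4970 = (-28)**2*(1/4970) = 784*(1/4970) = 56/355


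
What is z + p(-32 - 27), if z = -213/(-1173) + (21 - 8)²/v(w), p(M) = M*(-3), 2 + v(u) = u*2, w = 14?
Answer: 143639/782 ≈ 183.68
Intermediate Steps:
v(u) = -2 + 2*u (v(u) = -2 + u*2 = -2 + 2*u)
p(M) = -3*M
z = 5225/782 (z = -213/(-1173) + (21 - 8)²/(-2 + 2*14) = -213*(-1/1173) + 13²/(-2 + 28) = 71/391 + 169/26 = 71/391 + 169*(1/26) = 71/391 + 13/2 = 5225/782 ≈ 6.6816)
z + p(-32 - 27) = 5225/782 - 3*(-32 - 27) = 5225/782 - 3*(-59) = 5225/782 + 177 = 143639/782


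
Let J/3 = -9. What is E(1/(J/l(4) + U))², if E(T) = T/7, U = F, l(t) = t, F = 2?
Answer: 16/17689 ≈ 0.00090452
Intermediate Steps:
J = -27 (J = 3*(-9) = -27)
U = 2
E(T) = T/7 (E(T) = T*(⅐) = T/7)
E(1/(J/l(4) + U))² = (1/(7*(-27/4 + 2)))² = (1/(7*(-19/4)))² = ((⅐)*(-4/19))² = (-4/133)² = 16/17689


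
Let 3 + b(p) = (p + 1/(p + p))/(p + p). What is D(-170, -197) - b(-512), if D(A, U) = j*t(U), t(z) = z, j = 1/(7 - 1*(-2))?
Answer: -182976521/9437184 ≈ -19.389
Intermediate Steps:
j = 1/9 (j = 1/(7 + 2) = 1/9 ≈ 0.11111)
b(p) = -3 + (p + 1/(2*p))/(2*p) (b(p) = -3 + (p + 1/(p + p))/(p + p) = -3 + (p + 1/(2*p))/((2*p)) = -3 + (p + 1/(2*p))*(1/(2*p)) = -3 + (p + 1/(2*p))/(2*p))
D(A, U) = U/9
D(-170, -197) - b(-512) = (1/9)*(-197) - (-5/2 + (1/4)/(-512)**2) = -197/9 - (-5/2 + (1/4)*(1/262144)) = -197/9 - (-5/2 + 1/1048576) = -197/9 - 1*(-2621439/1048576) = -197/9 + 2621439/1048576 = -182976521/9437184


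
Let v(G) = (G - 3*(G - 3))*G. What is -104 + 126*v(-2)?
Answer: -3380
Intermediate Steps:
v(G) = G*(9 - 2*G) (v(G) = (G - 3*(-3 + G))*G = (G + (9 - 3*G))*G = (9 - 2*G)*G = G*(9 - 2*G))
-104 + 126*v(-2) = -104 + 126*(-2*(9 - 2*(-2))) = -104 + 126*(-2*(9 + 4)) = -104 + 126*(-2*13) = -104 + 126*(-26) = -104 - 3276 = -3380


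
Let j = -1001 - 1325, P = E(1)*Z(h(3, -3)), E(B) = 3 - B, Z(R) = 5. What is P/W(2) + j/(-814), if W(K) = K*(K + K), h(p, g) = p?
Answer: 6687/1628 ≈ 4.1075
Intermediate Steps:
P = 10 (P = (3 - 1*1)*5 = (3 - 1)*5 = 2*5 = 10)
j = -2326
W(K) = 2*K² (W(K) = K*(2*K) = 2*K²)
P/W(2) + j/(-814) = 10/((2*2²)) - 2326/(-814) = 10/((2*4)) - 2326*(-1/814) = 10/8 + 1163/407 = 10*(⅛) + 1163/407 = 5/4 + 1163/407 = 6687/1628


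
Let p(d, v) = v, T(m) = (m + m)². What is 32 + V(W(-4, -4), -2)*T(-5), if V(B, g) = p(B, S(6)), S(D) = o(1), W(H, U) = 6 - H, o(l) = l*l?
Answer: 132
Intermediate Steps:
o(l) = l²
S(D) = 1 (S(D) = 1² = 1)
T(m) = 4*m² (T(m) = (2*m)² = 4*m²)
V(B, g) = 1
32 + V(W(-4, -4), -2)*T(-5) = 32 + 1*(4*(-5)²) = 32 + 1*(4*25) = 32 + 1*100 = 32 + 100 = 132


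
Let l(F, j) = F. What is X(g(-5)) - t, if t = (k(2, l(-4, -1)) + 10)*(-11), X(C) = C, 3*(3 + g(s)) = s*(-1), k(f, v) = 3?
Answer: 425/3 ≈ 141.67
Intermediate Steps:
g(s) = -3 - s/3 (g(s) = -3 + (s*(-1))/3 = -3 + (-s)/3 = -3 - s/3)
t = -143 (t = (3 + 10)*(-11) = 13*(-11) = -143)
X(g(-5)) - t = (-3 - ⅓*(-5)) - 1*(-143) = (-3 + 5/3) + 143 = -4/3 + 143 = 425/3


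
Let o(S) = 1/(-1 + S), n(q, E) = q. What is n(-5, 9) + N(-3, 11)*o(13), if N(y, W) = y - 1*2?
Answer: -65/12 ≈ -5.4167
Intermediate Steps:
N(y, W) = -2 + y (N(y, W) = y - 2 = -2 + y)
n(-5, 9) + N(-3, 11)*o(13) = -5 + (-2 - 3)/(-1 + 13) = -5 - 5/12 = -65/12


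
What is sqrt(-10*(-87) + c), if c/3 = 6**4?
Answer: sqrt(4758) ≈ 68.978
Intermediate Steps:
c = 3888 (c = 3*6**4 = 3*1296 = 3888)
sqrt(-10*(-87) + c) = sqrt(-10*(-87) + 3888) = sqrt(870 + 3888) = sqrt(4758)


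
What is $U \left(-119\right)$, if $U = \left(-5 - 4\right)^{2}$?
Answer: $-9639$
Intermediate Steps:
$U = 81$ ($U = \left(-9\right)^{2} = 81$)
$U \left(-119\right) = 81 \left(-119\right) = -9639$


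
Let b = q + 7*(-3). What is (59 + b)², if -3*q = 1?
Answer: 12769/9 ≈ 1418.8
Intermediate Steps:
q = -⅓ (q = -⅓*1 = -⅓ ≈ -0.33333)
b = -64/3 (b = -⅓ + 7*(-3) = -⅓ - 21 = -64/3 ≈ -21.333)
(59 + b)² = (59 - 64/3)² = (113/3)² = 12769/9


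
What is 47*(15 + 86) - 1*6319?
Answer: -1572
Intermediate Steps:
47*(15 + 86) - 1*6319 = 47*101 - 6319 = 4747 - 6319 = -1572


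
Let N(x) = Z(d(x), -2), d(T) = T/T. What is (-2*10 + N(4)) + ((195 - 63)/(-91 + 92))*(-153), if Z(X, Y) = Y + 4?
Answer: -20214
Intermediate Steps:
d(T) = 1
Z(X, Y) = 4 + Y
N(x) = 2 (N(x) = 4 - 2 = 2)
(-2*10 + N(4)) + ((195 - 63)/(-91 + 92))*(-153) = (-2*10 + 2) + ((195 - 63)/(-91 + 92))*(-153) = (-20 + 2) + (132/1)*(-153) = -18 + (132*1)*(-153) = -18 + 132*(-153) = -18 - 20196 = -20214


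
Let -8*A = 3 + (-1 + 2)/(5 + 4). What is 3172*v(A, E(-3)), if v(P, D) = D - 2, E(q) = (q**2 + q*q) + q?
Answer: 41236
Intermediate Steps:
A = -7/18 (A = -(3 + (-1 + 2)/(5 + 4))/8 = -(3 + 1/9)/8 = -1/8*28/9 = -7/18 ≈ -0.38889)
E(q) = q + 2*q**2 (E(q) = (q**2 + q**2) + q = 2*q**2 + q = q + 2*q**2)
v(P, D) = -2 + D
3172*v(A, E(-3)) = 3172*(-2 - 3*(1 + 2*(-3))) = 3172*(-2 - 3*(1 - 6)) = 3172*(-2 - 3*(-5)) = 3172*(-2 + 15) = 3172*13 = 41236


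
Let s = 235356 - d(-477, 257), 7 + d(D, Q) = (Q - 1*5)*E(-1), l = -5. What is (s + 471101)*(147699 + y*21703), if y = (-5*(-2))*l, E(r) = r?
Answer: -662511620916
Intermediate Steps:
d(D, Q) = -2 - Q (d(D, Q) = -7 + (Q - 1*5)*(-1) = -7 + (Q - 5)*(-1) = -7 + (-5 + Q)*(-1) = -7 + (5 - Q) = -2 - Q)
y = -50 (y = -5*(-2)*(-5) = 10*(-5) = -50)
s = 235615 (s = 235356 - (-2 - 1*257) = 235356 - (-2 - 257) = 235356 - 1*(-259) = 235356 + 259 = 235615)
(s + 471101)*(147699 + y*21703) = (235615 + 471101)*(147699 - 50*21703) = 706716*(147699 - 1085150) = 706716*(-937451) = -662511620916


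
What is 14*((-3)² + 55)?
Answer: 896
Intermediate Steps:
14*((-3)² + 55) = 14*(9 + 55) = 14*64 = 896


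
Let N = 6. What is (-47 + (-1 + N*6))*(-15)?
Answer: 180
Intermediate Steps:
(-47 + (-1 + N*6))*(-15) = (-47 + (-1 + 6*6))*(-15) = (-47 + (-1 + 36))*(-15) = (-47 + 35)*(-15) = -12*(-15) = 180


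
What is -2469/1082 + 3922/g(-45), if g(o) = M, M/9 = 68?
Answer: 341572/82773 ≈ 4.1266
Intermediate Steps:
M = 612 (M = 9*68 = 612)
g(o) = 612
-2469/1082 + 3922/g(-45) = -2469/1082 + 3922/612 = -2469*1/1082 + 3922*(1/612) = -2469/1082 + 1961/306 = 341572/82773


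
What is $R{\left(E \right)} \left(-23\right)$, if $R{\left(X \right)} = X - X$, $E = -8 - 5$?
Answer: $0$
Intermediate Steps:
$E = -13$ ($E = -8 - 5 = -13$)
$R{\left(X \right)} = 0$
$R{\left(E \right)} \left(-23\right) = 0 \left(-23\right) = 0$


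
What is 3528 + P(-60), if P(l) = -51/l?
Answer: 70577/20 ≈ 3528.9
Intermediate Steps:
3528 + P(-60) = 3528 - 51/(-60) = 3528 - 51*(-1/60) = 3528 + 17/20 = 70577/20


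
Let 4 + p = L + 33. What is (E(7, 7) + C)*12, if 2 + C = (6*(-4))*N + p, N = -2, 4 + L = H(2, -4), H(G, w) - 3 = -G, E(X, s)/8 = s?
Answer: 1536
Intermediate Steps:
E(X, s) = 8*s
H(G, w) = 3 - G
L = -3 (L = -4 + (3 - 1*2) = -4 + (3 - 2) = -4 + 1 = -3)
p = 26 (p = -4 + (-3 + 33) = -4 + 30 = 26)
C = 72 (C = -2 + ((6*(-4))*(-2) + 26) = -2 + (-24*(-2) + 26) = -2 + (48 + 26) = -2 + 74 = 72)
(E(7, 7) + C)*12 = (8*7 + 72)*12 = (56 + 72)*12 = 128*12 = 1536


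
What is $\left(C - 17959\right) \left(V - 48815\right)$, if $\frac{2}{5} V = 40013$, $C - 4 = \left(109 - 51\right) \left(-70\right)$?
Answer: $- \frac{2255106525}{2} \approx -1.1276 \cdot 10^{9}$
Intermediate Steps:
$C = -4056$ ($C = 4 + \left(109 - 51\right) \left(-70\right) = 4 + 58 \left(-70\right) = 4 - 4060 = -4056$)
$V = \frac{200065}{2}$ ($V = \frac{5}{2} \cdot 40013 = \frac{200065}{2} \approx 1.0003 \cdot 10^{5}$)
$\left(C - 17959\right) \left(V - 48815\right) = \left(-4056 - 17959\right) \left(\frac{200065}{2} - 48815\right) = \left(-22015\right) \frac{102435}{2} = - \frac{2255106525}{2}$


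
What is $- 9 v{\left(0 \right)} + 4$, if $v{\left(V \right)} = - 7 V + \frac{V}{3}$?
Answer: $4$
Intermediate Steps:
$v{\left(V \right)} = - \frac{20 V}{3}$ ($v{\left(V \right)} = - 7 V + V \frac{1}{3} = - 7 V + \frac{V}{3} = - \frac{20 V}{3}$)
$- 9 v{\left(0 \right)} + 4 = - 9 \left(\left(- \frac{20}{3}\right) 0\right) + 4 = \left(-9\right) 0 + 4 = 0 + 4 = 4$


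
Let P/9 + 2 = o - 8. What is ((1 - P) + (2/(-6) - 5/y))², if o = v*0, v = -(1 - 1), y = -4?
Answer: 1216609/144 ≈ 8448.7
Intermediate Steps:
v = 0 (v = -1*0 = 0)
o = 0 (o = 0*0 = 0)
P = -90 (P = -18 + 9*(0 - 8) = -18 + 9*(-8) = -18 - 72 = -90)
((1 - P) + (2/(-6) - 5/y))² = ((1 - 1*(-90)) + (2/(-6) - 5/(-4)))² = ((1 + 90) + (2*(-⅙) - 5*(-¼)))² = (91 + (-⅓ + 5/4))² = (91 + 11/12)² = (1103/12)² = 1216609/144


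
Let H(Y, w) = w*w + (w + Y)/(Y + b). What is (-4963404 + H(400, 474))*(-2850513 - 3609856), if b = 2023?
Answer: 74177550306978830/2423 ≈ 3.0614e+13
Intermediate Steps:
H(Y, w) = w² + (Y + w)/(2023 + Y) (H(Y, w) = w*w + (w + Y)/(Y + 2023) = w² + (Y + w)/(2023 + Y))
(-4963404 + H(400, 474))*(-2850513 - 3609856) = (-4963404 + (400 + 474 + 2023*474² + 400*474²)/(2023 + 400))*(-2850513 - 3609856) = (-4963404 + (400 + 474 + 2023*224676 + 400*224676)/2423)*(-6460369) = (-4963404 + (400 + 474 + 454519548 + 89870400)/2423)*(-6460369) = (-4963404 + (1/2423)*544390822)*(-6460369) = (-4963404 + 544390822/2423)*(-6460369) = -11481937070/2423*(-6460369) = 74177550306978830/2423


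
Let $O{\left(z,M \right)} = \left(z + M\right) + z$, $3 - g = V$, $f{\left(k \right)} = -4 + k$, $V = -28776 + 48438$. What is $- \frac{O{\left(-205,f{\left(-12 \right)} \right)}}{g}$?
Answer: $- \frac{142}{6553} \approx -0.021669$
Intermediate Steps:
$V = 19662$
$g = -19659$ ($g = 3 - 19662 = -19659$)
$O{\left(z,M \right)} = M + 2 z$ ($O{\left(z,M \right)} = \left(M + z\right) + z = M + 2 z$)
$- \frac{O{\left(-205,f{\left(-12 \right)} \right)}}{g} = - \frac{\left(-4 - 12\right) + 2 \left(-205\right)}{-19659} = - \frac{\left(-16 - 410\right) \left(-1\right)}{19659} = - \frac{\left(-426\right) \left(-1\right)}{19659} = \left(-1\right) \frac{142}{6553} = - \frac{142}{6553}$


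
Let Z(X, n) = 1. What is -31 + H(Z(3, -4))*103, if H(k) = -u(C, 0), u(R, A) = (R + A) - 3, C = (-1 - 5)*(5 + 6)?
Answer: 7076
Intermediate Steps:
C = -66 (C = -6*11 = -66)
u(R, A) = -3 + A + R (u(R, A) = (A + R) - 3 = -3 + A + R)
H(k) = 69 (H(k) = -(-3 + 0 - 66) = -1*(-69) = 69)
-31 + H(Z(3, -4))*103 = -31 + 69*103 = -31 + 7107 = 7076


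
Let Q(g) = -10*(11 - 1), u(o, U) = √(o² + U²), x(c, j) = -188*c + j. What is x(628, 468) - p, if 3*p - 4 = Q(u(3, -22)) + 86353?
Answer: -439045/3 ≈ -1.4635e+5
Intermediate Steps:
x(c, j) = j - 188*c
u(o, U) = √(U² + o²)
Q(g) = -100 (Q(g) = -10*10 = -100)
p = 86257/3 (p = 4/3 + (-100 + 86353)/3 = 4/3 + (⅓)*86253 = 4/3 + 28751 = 86257/3 ≈ 28752.)
x(628, 468) - p = (468 - 188*628) - 1*86257/3 = (468 - 118064) - 86257/3 = -117596 - 86257/3 = -439045/3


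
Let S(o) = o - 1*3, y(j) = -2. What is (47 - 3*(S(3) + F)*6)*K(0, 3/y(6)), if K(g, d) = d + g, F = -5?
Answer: -411/2 ≈ -205.50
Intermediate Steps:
S(o) = -3 + o (S(o) = o - 3 = -3 + o)
(47 - 3*(S(3) + F)*6)*K(0, 3/y(6)) = (47 - 3*((-3 + 3) - 5)*6)*(3/(-2) + 0) = (47 - 3*(0 - 5)*6)*(3*(-½) + 0) = (47 - 3*(-5)*6)*(-3/2 + 0) = (47 + 15*6)*(-3/2) = (47 + 90)*(-3/2) = 137*(-3/2) = -411/2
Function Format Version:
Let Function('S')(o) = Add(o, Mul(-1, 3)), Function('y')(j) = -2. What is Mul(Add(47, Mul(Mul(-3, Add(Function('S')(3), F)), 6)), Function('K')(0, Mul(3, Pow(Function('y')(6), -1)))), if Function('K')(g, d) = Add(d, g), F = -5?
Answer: Rational(-411, 2) ≈ -205.50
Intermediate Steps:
Function('S')(o) = Add(-3, o) (Function('S')(o) = Add(o, -3) = Add(-3, o))
Mul(Add(47, Mul(Mul(-3, Add(Function('S')(3), F)), 6)), Function('K')(0, Mul(3, Pow(Function('y')(6), -1)))) = Mul(Add(47, Mul(Mul(-3, Add(Add(-3, 3), -5)), 6)), Add(Mul(3, Pow(-2, -1)), 0)) = Mul(Add(47, Mul(Mul(-3, Add(0, -5)), 6)), Add(Mul(3, Rational(-1, 2)), 0)) = Mul(Add(47, Mul(Mul(-3, -5), 6)), Add(Rational(-3, 2), 0)) = Mul(Add(47, Mul(15, 6)), Rational(-3, 2)) = Mul(Add(47, 90), Rational(-3, 2)) = Mul(137, Rational(-3, 2)) = Rational(-411, 2)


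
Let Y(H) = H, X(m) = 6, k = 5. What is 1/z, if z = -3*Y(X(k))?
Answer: -1/18 ≈ -0.055556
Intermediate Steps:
z = -18 (z = -3*6 = -18)
1/z = 1/(-18) = -1/18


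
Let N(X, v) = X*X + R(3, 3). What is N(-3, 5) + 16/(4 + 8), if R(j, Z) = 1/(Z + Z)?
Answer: 21/2 ≈ 10.500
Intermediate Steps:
R(j, Z) = 1/(2*Z)
N(X, v) = ⅙ + X² (N(X, v) = X*X + (½)/3 = X² + (½)*(⅓) = X² + ⅙ = ⅙ + X²)
N(-3, 5) + 16/(4 + 8) = (⅙ + (-3)²) + 16/(4 + 8) = (⅙ + 9) + 16/12 = 55/6 + 16*(1/12) = 55/6 + 4/3 = 21/2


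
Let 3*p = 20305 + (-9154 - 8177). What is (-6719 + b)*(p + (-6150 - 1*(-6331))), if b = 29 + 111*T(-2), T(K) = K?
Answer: -8103168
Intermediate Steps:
b = -193 (b = 29 + 111*(-2) = 29 - 222 = -193)
p = 2974/3 (p = (20305 + (-9154 - 8177))/3 = (20305 - 17331)/3 = (⅓)*2974 = 2974/3 ≈ 991.33)
(-6719 + b)*(p + (-6150 - 1*(-6331))) = (-6719 - 193)*(2974/3 + (-6150 - 1*(-6331))) = -6912*(2974/3 + (-6150 + 6331)) = -6912*(2974/3 + 181) = -6912*3517/3 = -8103168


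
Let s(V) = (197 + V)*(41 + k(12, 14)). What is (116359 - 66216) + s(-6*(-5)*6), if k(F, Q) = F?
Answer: 70124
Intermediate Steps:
s(V) = 10441 + 53*V (s(V) = (197 + V)*(41 + 12) = (197 + V)*53 = 10441 + 53*V)
(116359 - 66216) + s(-6*(-5)*6) = (116359 - 66216) + (10441 + 53*(-6*(-5)*6)) = 50143 + (10441 + 53*(30*6)) = 50143 + (10441 + 53*180) = 50143 + (10441 + 9540) = 50143 + 19981 = 70124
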